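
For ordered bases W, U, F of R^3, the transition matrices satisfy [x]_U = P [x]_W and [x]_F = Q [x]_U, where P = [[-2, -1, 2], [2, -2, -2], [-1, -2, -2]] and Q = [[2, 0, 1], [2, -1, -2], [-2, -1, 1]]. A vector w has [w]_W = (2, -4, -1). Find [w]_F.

Apply P to get U-coordinates (-2, 14, 8), then Q to get F-coordinates.
The result is [w]_F = (4, -34, -2).

(4, -34, -2)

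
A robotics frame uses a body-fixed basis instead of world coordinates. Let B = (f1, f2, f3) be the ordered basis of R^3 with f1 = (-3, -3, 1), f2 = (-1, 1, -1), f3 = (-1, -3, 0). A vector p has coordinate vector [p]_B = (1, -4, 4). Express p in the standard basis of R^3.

p = M [p]_B, where M has columns f1, ..., f3.
Carrying out the matrix-vector product, p = (-3, -19, 5).

(-3, -19, 5)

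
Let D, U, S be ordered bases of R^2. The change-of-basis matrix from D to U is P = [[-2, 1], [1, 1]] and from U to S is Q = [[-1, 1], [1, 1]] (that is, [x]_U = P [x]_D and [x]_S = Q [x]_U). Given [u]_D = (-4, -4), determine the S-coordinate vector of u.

(-12, -4)

Composing the changes, [u]_S = Q P [u]_D.
Q P = [[3, 0], [-1, 2]]; applying this to (-4, -4) gives (-12, -4).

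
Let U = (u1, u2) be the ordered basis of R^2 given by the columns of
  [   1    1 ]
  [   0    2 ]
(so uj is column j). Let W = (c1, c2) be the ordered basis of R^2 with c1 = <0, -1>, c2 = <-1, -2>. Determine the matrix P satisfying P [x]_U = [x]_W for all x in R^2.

Let M have columns uj and N have columns cj. Then for every x, N [x]_W = x = M [x]_U, so P = N^(-1) M.
Since det N = -1, N^(-1) has integer entries; multiplying gives P = [[2, 0], [-1, -1]].

[[2, 0], [-1, -1]]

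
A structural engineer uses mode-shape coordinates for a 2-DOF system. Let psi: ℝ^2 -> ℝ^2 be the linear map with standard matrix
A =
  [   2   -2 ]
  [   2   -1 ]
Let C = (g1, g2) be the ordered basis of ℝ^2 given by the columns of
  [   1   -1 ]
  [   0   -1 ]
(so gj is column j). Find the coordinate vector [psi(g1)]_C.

Column 1 of [psi]_C is the C-coordinate vector of psi(g1).
In standard coordinates psi(g1) = A g1 = <2, 2>.
Converting to C: <2, 2> = 0·g1 - 2g2, so the coordinate vector is <0, -2>.

<0, -2>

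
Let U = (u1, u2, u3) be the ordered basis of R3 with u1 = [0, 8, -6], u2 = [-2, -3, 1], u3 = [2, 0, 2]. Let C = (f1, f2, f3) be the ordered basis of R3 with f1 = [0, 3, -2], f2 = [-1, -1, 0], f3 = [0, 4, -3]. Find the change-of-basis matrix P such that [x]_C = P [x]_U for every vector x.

[[0, 1, 2], [0, 2, -2], [2, -1, -2]]

Column j of P is [uj]_C, since P maps U-coordinates to C-coordinates.
Expressing u1 in C: u1 = 0·f1 + 0·f2 + 2f3, so column 1 of P is [0, 0, 2].
Doing the same for each uj gives P = [[0, 1, 2], [0, 2, -2], [2, -1, -2]].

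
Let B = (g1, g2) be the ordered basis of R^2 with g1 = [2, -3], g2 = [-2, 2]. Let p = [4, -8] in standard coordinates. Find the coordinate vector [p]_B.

We seek scalars with c_1 g1 + c_2 g2 = p; equivalently solve M c = p where the columns of M are g1, g2.
System: 2c_1 - 2c_2 = 4, -3c_1 + 2c_2 = -8; solving gives c_1 = 4, c_2 = 2.
Check: 4g1 + 2g2 = [4, -8].

[4, 2]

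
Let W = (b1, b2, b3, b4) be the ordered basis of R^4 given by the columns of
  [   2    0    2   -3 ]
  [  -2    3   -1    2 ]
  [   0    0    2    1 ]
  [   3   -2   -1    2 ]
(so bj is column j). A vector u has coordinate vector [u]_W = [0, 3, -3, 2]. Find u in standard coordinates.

u = M [u]_W, where M has columns b1, ..., b4.
Carrying out the matrix-vector product, u = [-12, 16, -4, 1].

[-12, 16, -4, 1]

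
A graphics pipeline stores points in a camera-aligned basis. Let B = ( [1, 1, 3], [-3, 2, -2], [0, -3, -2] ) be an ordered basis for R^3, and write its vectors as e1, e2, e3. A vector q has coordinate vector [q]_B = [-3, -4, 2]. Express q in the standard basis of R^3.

[9, -17, -5]

The coordinates say q = -3e1 - 4e2 + 2e3; adding the scaled basis vectors gives [9, -17, -5].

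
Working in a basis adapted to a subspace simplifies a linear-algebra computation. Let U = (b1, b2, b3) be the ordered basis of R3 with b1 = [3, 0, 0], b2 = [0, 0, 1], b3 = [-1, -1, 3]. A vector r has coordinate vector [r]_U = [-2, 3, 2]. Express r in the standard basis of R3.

[-8, -2, 9]

The coordinates say r = -2b1 + 3b2 + 2b3; adding the scaled basis vectors gives [-8, -2, 9].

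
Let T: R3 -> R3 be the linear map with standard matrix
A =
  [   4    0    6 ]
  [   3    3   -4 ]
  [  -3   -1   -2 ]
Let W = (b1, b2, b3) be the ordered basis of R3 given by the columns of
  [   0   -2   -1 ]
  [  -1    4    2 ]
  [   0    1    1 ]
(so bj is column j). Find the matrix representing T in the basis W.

With P the matrix whose columns are b1, ..., b3, [T]_W = P^(-1) A P.
Column by column: T(b1) = A b1 = [0, -3, 1]; its W-coordinates [3, -1, 2] give column 1.
Continuing for each basis vector yields [T]_W = [[3, 2, -3], [-1, 2, -1], [2, -2, 0]].

[[3, 2, -3], [-1, 2, -1], [2, -2, 0]]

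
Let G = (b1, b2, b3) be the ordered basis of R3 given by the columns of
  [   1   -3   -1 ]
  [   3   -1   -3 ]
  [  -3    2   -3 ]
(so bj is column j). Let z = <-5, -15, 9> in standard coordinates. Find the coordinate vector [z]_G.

<-4, 0, 1>

We seek scalars with c_1 b1 + ... + c_3 b3 = z; equivalently solve M c = z where the columns of M are b1, ..., b3.
Gaussian elimination on [M | z] yields c = (-4, 0, 1).
Check: -4b1 + 0·b2 + b3 = <-5, -15, 9>.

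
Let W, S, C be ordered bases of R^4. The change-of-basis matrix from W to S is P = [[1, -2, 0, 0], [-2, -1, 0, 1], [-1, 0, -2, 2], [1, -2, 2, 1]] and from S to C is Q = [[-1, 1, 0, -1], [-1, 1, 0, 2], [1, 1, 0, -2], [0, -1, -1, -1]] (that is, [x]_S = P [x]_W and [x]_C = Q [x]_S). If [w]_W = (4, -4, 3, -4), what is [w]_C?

(-34, 8, -24, 12)

Apply P to get S-coordinates (12, -8, -18, 14), then Q to get C-coordinates.
The result is [w]_C = (-34, 8, -24, 12).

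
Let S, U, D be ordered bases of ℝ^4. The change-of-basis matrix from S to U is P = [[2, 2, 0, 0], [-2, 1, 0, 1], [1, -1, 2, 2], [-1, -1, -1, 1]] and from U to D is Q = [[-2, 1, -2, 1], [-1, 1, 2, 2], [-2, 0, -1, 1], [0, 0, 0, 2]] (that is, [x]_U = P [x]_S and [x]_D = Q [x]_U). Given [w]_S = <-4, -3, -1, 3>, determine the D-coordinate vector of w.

First [w]_U = P [w]_S = <-14, 8, 3, 11>.
Then [w]_D = Q [w]_U = <41, 50, 36, 22>.

<41, 50, 36, 22>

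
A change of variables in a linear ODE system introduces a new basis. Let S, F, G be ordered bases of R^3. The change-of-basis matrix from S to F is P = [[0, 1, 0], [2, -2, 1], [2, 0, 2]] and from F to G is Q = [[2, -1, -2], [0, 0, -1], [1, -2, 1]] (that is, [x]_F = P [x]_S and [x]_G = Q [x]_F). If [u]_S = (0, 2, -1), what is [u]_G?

(13, 2, 10)

First [u]_F = P [u]_S = (2, -5, -2).
Then [u]_G = Q [u]_F = (13, 2, 10).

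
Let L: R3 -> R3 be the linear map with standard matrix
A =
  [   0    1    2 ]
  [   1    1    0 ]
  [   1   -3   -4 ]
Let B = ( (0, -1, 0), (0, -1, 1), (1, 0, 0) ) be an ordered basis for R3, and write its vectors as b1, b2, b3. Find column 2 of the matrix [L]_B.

Compute L(b2) = A b2 = (1, -1, -1) in standard coordinates.
Then write this in B-coordinates: solve for y in y_1 b1 + ... + y_3 b3 = (1, -1, -1).
This gives y = (2, -1, 1), which is column 2 of [L]_B.

(2, -1, 1)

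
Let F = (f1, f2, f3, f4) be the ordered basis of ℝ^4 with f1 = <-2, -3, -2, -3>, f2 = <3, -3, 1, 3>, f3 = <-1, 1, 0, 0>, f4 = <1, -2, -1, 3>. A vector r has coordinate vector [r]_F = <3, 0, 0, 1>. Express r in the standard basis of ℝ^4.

<-5, -11, -7, -6>

r = M [r]_F, where M has columns f1, ..., f4.
Carrying out the matrix-vector product, r = <-5, -11, -7, -6>.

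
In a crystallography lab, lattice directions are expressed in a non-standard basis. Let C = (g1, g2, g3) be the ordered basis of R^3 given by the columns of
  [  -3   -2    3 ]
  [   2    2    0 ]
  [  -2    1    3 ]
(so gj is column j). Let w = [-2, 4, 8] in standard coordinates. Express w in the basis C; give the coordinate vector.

[-2, 4, 0]

We seek scalars with c_1 g1 + ... + c_3 g3 = w; equivalently solve M c = w where the columns of M are g1, ..., g3.
Row-reducing the augmented matrix [M | w] gives c = (-2, 4, 0).
Check: -2g1 + 4g2 + 0·g3 = [-2, 4, 8].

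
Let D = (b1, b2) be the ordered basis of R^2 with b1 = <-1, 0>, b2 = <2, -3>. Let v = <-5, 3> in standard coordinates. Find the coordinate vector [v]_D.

[v]_D is the unique c with M c = v, where M has columns b1, b2.
System: -c_1 + 2c_2 = -5, 0c_1 - 3c_2 = 3; solving gives c_1 = 3, c_2 = -1.
Check: 3b1 - b2 = <-5, 3>.

<3, -1>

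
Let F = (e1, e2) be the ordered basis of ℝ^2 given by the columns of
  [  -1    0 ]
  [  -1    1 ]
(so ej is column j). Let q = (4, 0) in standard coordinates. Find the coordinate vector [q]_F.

(-4, -4)

Write q = c_1 e1 + c_2 e2 and solve for the c_i.
System: -c_1 + 0c_2 = 4, -c_1 + c_2 = 0; solving gives c_1 = -4, c_2 = -4.
Check: -4e1 - 4e2 = (4, 0).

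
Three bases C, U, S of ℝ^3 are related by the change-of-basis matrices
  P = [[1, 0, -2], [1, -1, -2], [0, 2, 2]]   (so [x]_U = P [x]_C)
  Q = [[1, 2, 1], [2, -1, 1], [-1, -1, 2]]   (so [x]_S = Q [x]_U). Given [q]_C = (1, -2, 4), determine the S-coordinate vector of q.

Apply P to get U-coordinates (-7, -5, 4), then Q to get S-coordinates.
The result is [q]_S = (-13, -5, 20).

(-13, -5, 20)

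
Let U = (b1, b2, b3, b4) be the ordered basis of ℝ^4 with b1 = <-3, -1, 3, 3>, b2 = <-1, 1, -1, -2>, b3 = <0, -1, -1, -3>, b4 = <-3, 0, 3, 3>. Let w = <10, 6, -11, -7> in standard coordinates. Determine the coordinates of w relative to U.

Write w = c_1 b1 + ... + c_4 b4 and solve for the c_i.
Gaussian elimination on [M | w] yields c = (-1, 2, -3, -3).
Check: -b1 + 2b2 - 3b3 - 3b4 = <10, 6, -11, -7>.

<-1, 2, -3, -3>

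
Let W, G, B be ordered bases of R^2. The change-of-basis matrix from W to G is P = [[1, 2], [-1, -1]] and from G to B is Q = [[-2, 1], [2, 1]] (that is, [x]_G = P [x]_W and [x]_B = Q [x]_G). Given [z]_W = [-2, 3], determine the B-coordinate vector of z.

Composing the changes, [z]_B = Q P [z]_W.
Q P = [[-3, -5], [1, 3]]; applying this to [-2, 3] gives [-9, 7].

[-9, 7]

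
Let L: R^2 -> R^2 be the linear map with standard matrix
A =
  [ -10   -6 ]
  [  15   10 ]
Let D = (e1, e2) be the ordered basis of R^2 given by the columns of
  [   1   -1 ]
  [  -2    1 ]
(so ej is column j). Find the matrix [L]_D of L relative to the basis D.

The j-th column of [L]_D is [L(ej)]_D.
L(e1) = A e1 = (2, -5) = 3e1 + e2, so column 1 is (3, 1).
Repeating for e2 and assembling the columns gives [[3, 1], [1, -3]].

[[3, 1], [1, -3]]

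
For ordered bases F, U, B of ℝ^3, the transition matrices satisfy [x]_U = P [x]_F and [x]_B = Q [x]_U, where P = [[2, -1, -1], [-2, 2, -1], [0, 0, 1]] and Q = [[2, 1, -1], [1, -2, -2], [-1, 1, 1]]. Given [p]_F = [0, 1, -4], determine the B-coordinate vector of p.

[16, -1, -1]

First [p]_U = P [p]_F = [3, 6, -4].
Then [p]_B = Q [p]_U = [16, -1, -1].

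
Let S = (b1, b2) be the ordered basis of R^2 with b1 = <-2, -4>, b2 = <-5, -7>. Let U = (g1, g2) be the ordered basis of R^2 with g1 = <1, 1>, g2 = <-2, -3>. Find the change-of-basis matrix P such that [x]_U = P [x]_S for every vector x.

Let M have columns bj and N have columns gj. Then for every x, N [x]_U = x = M [x]_S, so P = N^(-1) M.
Since det N = -1, N^(-1) has integer entries; multiplying gives P = [[2, -1], [2, 2]].

[[2, -1], [2, 2]]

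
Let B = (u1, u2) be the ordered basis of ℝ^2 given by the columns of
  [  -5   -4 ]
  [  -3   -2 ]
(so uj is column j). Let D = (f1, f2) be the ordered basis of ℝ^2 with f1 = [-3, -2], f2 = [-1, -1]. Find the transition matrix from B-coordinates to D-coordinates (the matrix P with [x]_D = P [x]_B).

Column j of P is [uj]_D, since P maps B-coordinates to D-coordinates.
Expressing u1 in D: u1 = 2f1 - f2, so column 1 of P is [2, -1].
Doing the same for each uj gives P = [[2, 2], [-1, -2]].

[[2, 2], [-1, -2]]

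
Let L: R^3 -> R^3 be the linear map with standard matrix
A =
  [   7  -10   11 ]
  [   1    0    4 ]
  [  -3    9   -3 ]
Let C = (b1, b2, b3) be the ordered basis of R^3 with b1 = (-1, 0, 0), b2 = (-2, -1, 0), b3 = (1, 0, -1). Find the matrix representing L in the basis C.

Let P have columns b1, ..., b3. Then [L]_C = P^(-1) A P.
Here det P = -1, so P^(-1) is integer; computing A P first and then P^(-1)(A P) gives [[2, 3, -2], [1, 2, 3], [-3, 3, 0]].

[[2, 3, -2], [1, 2, 3], [-3, 3, 0]]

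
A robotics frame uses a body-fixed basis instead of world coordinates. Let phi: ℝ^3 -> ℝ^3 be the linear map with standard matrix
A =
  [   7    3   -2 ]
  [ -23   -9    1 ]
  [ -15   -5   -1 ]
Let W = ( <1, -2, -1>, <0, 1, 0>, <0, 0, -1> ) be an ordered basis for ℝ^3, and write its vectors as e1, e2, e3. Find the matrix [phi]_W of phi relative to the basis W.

The j-th column of [phi]_W is [phi(ej)]_W.
phi(e1) = A e1 = <3, -6, -4> = 3e1 + 0·e2 + e3, so column 1 is <3, 0, 1>.
Repeating for e2, e3 and assembling the columns gives [[3, 3, 2], [0, -3, 3], [1, 2, -3]].

[[3, 3, 2], [0, -3, 3], [1, 2, -3]]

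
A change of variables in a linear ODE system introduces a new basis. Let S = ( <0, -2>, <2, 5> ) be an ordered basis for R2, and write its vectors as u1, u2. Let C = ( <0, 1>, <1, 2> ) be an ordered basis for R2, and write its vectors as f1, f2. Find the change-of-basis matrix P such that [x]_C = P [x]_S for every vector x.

Column j of P is [uj]_C, since P maps S-coordinates to C-coordinates.
Expressing u1 in C: u1 = -2f1 + 0·f2, so column 1 of P is <-2, 0>.
Doing the same for each uj gives P = [[-2, 1], [0, 2]].

[[-2, 1], [0, 2]]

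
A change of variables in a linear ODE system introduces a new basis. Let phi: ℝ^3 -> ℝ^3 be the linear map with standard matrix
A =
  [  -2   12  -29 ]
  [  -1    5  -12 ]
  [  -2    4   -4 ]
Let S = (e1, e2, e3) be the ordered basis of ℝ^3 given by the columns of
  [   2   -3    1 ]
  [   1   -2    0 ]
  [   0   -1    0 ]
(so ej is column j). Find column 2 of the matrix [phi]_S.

[1, -2, 3]

Column 2 of [phi]_S is the S-coordinate vector of phi(e2).
In standard coordinates phi(e2) = A e2 = [11, 5, 2].
Converting to S: [11, 5, 2] = e1 - 2e2 + 3e3, so the coordinate vector is [1, -2, 3].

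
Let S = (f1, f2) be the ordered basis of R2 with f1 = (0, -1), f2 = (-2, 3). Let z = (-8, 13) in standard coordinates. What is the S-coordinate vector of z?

(-1, 4)

Write z = c_1 f1 + c_2 f2 and solve for the c_i.
System: 0c_1 - 2c_2 = -8, -c_1 + 3c_2 = 13; solving gives c_1 = -1, c_2 = 4.
Check: -f1 + 4f2 = (-8, 13).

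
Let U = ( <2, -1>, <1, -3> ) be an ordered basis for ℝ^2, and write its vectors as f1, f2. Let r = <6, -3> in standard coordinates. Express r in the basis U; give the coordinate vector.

Write r = c_1 f1 + c_2 f2 and solve for the c_i.
System: 2c_1 + c_2 = 6, -c_1 - 3c_2 = -3; solving gives c_1 = 3, c_2 = 0.
Check: 3f1 + 0·f2 = <6, -3>.

<3, 0>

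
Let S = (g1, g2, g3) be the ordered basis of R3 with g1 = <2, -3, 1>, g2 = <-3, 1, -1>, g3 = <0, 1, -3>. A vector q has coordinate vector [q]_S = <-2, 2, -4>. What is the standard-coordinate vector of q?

<-10, 4, 8>

The coordinates say q = -2g1 + 2g2 - 4g3; adding the scaled basis vectors gives <-10, 4, 8>.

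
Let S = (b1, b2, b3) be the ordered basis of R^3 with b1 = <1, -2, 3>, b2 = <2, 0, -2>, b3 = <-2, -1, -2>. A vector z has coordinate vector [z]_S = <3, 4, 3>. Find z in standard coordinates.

<5, -9, -5>

The coordinates say z = 3b1 + 4b2 + 3b3; adding the scaled basis vectors gives <5, -9, -5>.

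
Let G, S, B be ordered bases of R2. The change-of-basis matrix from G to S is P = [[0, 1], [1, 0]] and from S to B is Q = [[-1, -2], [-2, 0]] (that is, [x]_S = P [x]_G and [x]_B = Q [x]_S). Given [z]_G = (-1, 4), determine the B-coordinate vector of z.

(-2, -8)

Apply P to get S-coordinates (4, -1), then Q to get B-coordinates.
The result is [z]_B = (-2, -8).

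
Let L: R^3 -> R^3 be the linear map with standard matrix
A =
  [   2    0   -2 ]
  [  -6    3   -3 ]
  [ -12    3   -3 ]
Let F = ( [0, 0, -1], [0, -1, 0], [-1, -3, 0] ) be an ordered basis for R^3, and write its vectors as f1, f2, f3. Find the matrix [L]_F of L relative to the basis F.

[[-3, 3, -3], [3, 3, -3], [-2, 0, 2]]

Let P have columns f1, ..., f3. Then [L]_F = P^(-1) A P.
Here det P = 1, so P^(-1) is integer; computing A P first and then P^(-1)(A P) gives [[-3, 3, -3], [3, 3, -3], [-2, 0, 2]].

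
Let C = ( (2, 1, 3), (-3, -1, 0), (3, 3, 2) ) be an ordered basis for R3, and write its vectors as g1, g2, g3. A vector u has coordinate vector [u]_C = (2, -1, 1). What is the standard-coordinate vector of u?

(10, 6, 8)

By definition u = 2g1 - g2 + g3.
Summing componentwise gives (10, 6, 8).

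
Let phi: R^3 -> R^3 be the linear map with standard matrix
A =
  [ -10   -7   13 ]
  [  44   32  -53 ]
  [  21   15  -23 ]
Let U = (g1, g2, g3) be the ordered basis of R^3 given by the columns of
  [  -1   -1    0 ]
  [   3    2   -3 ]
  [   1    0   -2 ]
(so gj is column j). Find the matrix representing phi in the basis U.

[[-3, 3, 3], [1, 1, 2], [-2, -3, 1]]

The j-th column of [phi]_U is [phi(gj)]_U.
phi(g1) = A g1 = [2, -1, 1] = -3g1 + g2 - 2g3, so column 1 is [-3, 1, -2].
Repeating for g2, g3 and assembling the columns gives [[-3, 3, 3], [1, 1, 2], [-2, -3, 1]].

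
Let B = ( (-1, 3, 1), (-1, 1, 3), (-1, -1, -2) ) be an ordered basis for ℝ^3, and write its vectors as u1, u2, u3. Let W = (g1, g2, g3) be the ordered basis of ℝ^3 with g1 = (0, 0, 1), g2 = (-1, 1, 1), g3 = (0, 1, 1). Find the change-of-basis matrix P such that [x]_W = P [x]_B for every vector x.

Take x = uj: its B-coordinates are the j-th standard unit vector, so P e_j — column j of P — equals [uj]_W.
u1 = -2g1 + g2 + 2g3, giving column 1 = (-2, 1, 2); repeating for each j gives P = [[-2, 2, -1], [1, 1, 1], [2, 0, -2]].

[[-2, 2, -1], [1, 1, 1], [2, 0, -2]]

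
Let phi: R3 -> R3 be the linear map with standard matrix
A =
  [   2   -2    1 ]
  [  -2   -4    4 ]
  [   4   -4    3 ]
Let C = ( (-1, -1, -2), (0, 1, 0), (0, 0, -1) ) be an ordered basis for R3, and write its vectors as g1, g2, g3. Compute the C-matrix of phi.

The j-th column of [phi]_C is [phi(gj)]_C.
phi(g1) = A g1 = (-2, -2, -6) = 2g1 + 0·g2 + 2g3, so column 1 is (2, 0, 2).
Repeating for g2, g3 and assembling the columns gives [[2, 2, 1], [0, -2, -3], [2, 0, 1]].

[[2, 2, 1], [0, -2, -3], [2, 0, 1]]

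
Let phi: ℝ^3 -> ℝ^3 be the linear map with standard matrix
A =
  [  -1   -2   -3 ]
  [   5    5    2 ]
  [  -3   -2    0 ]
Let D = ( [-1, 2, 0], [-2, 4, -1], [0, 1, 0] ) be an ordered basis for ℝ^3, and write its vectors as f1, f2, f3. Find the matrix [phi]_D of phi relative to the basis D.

Let P have columns f1, ..., f3. Then [phi]_D = P^(-1) A P.
Here det P = -1, so P^(-1) is integer; computing A P first and then P^(-1)(A P) gives [[1, -1, -2], [1, 2, 2], [-1, 2, 1]].

[[1, -1, -2], [1, 2, 2], [-1, 2, 1]]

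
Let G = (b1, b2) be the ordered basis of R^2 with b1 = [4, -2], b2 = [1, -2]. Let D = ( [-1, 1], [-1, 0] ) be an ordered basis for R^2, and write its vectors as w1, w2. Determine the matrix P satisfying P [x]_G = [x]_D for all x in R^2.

[[-2, -2], [-2, 1]]

Column j of P is [bj]_D, since P maps G-coordinates to D-coordinates.
Expressing b1 in D: b1 = -2w1 - 2w2, so column 1 of P is [-2, -2].
Doing the same for each bj gives P = [[-2, -2], [-2, 1]].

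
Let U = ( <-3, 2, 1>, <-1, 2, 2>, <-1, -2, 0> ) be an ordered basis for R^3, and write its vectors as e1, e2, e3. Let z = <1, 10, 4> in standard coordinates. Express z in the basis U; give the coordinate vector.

[z]_U is the unique c with M c = z, where M has columns e1, ..., e3.
Solving this 3x3 system gives c = (0, 2, -3).
Check: 0·e1 + 2e2 - 3e3 = <1, 10, 4>.

<0, 2, -3>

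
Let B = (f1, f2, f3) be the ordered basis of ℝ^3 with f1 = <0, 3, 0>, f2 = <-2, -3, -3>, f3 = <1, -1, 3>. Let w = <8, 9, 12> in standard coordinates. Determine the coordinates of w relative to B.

[w]_B is the unique c with M c = w, where M has columns f1, ..., f3.
Solving this 3x3 system gives c = (-1, -4, 0).
Check: -f1 - 4f2 + 0·f3 = <8, 9, 12>.

<-1, -4, 0>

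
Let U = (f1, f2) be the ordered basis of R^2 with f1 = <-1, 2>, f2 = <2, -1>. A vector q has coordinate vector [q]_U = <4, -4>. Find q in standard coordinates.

By definition q = 4f1 - 4f2.
Summing componentwise gives <-12, 12>.

<-12, 12>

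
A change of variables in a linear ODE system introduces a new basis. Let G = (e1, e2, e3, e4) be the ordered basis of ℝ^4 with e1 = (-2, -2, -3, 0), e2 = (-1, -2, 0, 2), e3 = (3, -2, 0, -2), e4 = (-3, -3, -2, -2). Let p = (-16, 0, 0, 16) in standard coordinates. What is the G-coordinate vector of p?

(0, 4, -4, 0)

We seek scalars with c_1 e1 + ... + c_4 e4 = p; equivalently solve M c = p where the columns of M are e1, ..., e4.
Solving this 4x4 system gives c = (0, 4, -4, 0).
Check: 0·e1 + 4e2 - 4e3 + 0·e4 = (-16, 0, 0, 16).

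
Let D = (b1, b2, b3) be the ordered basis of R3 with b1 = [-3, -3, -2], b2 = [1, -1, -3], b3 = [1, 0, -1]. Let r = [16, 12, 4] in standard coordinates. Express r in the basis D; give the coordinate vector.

We seek scalars with c_1 b1 + ... + c_3 b3 = r; equivalently solve M c = r where the columns of M are b1, ..., b3.
Row-reducing the augmented matrix [M | r] gives c = (-4, 0, 4).
Check: -4b1 + 0·b2 + 4b3 = [16, 12, 4].

[-4, 0, 4]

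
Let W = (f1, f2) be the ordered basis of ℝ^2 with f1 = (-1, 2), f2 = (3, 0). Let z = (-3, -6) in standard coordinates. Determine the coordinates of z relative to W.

We seek scalars with c_1 f1 + c_2 f2 = z; equivalently solve M c = z where the columns of M are f1, f2.
System: -c_1 + 3c_2 = -3, 2c_1 + 0c_2 = -6; solving gives c_1 = -3, c_2 = -2.
Check: -3f1 - 2f2 = (-3, -6).

(-3, -2)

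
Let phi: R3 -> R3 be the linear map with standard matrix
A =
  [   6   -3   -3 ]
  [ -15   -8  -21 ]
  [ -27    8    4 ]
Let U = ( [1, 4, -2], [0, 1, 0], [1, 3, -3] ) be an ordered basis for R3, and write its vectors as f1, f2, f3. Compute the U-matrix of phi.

[[-3, -1, 3], [-2, 2, 3], [3, -2, 3]]

The j-th column of [phi]_U is [phi(fj)]_U.
phi(f1) = A f1 = [0, -5, -3] = -3f1 - 2f2 + 3f3, so column 1 is [-3, -2, 3].
Repeating for f2, f3 and assembling the columns gives [[-3, -1, 3], [-2, 2, 3], [3, -2, 3]].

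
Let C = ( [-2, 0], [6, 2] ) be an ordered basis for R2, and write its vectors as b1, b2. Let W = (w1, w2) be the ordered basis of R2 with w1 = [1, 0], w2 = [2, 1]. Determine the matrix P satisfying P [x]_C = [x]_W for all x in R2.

Take x = bj: its C-coordinates are the j-th standard unit vector, so P e_j — column j of P — equals [bj]_W.
b1 = -2w1 + 0·w2, giving column 1 = [-2, 0]; repeating for each j gives P = [[-2, 2], [0, 2]].

[[-2, 2], [0, 2]]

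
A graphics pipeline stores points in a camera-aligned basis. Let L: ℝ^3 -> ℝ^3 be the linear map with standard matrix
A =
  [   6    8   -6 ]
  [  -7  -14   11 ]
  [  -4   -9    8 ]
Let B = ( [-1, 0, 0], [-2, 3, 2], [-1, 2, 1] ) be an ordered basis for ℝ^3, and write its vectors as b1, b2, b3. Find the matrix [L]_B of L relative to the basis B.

[[2, 3, 2], [1, 0, -2], [2, -3, -2]]

Let P have columns b1, ..., b3. Then [L]_B = P^(-1) A P.
Here det P = 1, so P^(-1) is integer; computing A P first and then P^(-1)(A P) gives [[2, 3, 2], [1, 0, -2], [2, -3, -2]].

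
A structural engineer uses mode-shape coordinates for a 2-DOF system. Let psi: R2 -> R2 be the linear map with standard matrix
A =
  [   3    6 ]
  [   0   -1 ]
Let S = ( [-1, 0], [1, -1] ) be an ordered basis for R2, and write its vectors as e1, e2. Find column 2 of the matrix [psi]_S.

Compute psi(e2) = A e2 = [-3, 1] in standard coordinates.
Then write this in S-coordinates: solve for y in y_1 e1 + y_2 e2 = [-3, 1].
This gives y = [2, -1], which is column 2 of [psi]_S.

[2, -1]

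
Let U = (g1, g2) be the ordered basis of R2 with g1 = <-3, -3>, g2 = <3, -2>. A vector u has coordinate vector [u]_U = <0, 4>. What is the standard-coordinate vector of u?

u = M [u]_U, where M has columns g1, g2.
Carrying out the matrix-vector product, u = <12, -8>.

<12, -8>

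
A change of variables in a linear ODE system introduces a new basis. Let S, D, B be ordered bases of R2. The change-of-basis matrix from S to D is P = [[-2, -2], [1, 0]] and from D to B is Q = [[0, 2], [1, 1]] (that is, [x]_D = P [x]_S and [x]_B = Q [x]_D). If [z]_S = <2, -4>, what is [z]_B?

<4, 6>

Composing the changes, [z]_B = Q P [z]_S.
Q P = [[2, 0], [-1, -2]]; applying this to <2, -4> gives <4, 6>.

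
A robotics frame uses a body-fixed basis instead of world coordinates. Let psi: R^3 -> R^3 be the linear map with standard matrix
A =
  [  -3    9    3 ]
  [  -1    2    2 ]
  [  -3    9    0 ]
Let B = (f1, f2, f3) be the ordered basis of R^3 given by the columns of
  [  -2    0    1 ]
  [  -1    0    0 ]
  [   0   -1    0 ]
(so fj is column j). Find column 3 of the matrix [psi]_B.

Compute psi(f3) = A f3 = [-3, -1, -3] in standard coordinates.
Then write this in B-coordinates: solve for y in y_1 f1 + ... + y_3 f3 = [-3, -1, -3].
This gives y = [1, 3, -1], which is column 3 of [psi]_B.

[1, 3, -1]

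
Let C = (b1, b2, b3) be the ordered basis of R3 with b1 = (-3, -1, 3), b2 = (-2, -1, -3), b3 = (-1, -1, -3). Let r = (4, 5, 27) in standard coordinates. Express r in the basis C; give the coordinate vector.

We seek scalars with c_1 b1 + ... + c_3 b3 = r; equivalently solve M c = r where the columns of M are b1, ..., b3.
Gaussian elimination on [M | r] yields c = (2, -3, -4).
Check: 2b1 - 3b2 - 4b3 = (4, 5, 27).

(2, -3, -4)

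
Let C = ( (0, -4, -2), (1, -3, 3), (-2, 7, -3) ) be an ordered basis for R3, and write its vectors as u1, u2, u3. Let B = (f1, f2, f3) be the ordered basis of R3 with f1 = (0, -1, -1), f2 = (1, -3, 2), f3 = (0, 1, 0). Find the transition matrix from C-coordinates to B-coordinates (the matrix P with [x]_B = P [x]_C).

[[2, -1, -1], [0, 1, -2], [-2, -1, 0]]

Column j of P is [uj]_B, since P maps C-coordinates to B-coordinates.
Expressing u1 in B: u1 = 2f1 + 0·f2 - 2f3, so column 1 of P is (2, 0, -2).
Doing the same for each uj gives P = [[2, -1, -1], [0, 1, -2], [-2, -1, 0]].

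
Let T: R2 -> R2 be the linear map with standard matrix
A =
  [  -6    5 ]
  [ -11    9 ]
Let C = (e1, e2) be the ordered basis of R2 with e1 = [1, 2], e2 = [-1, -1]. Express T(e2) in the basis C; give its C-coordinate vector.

[1, 0]

Column 2 of [T]_C is the C-coordinate vector of T(e2).
In standard coordinates T(e2) = A e2 = [1, 2].
Converting to C: [1, 2] = e1 + 0·e2, so the coordinate vector is [1, 0].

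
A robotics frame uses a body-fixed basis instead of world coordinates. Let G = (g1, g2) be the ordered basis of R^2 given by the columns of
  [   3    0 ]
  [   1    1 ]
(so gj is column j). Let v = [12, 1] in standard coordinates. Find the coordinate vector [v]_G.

[4, -3]

Write v = c_1 g1 + c_2 g2 and solve for the c_i.
System: 3c_1 + 0c_2 = 12, c_1 + c_2 = 1; solving gives c_1 = 4, c_2 = -3.
Check: 4g1 - 3g2 = [12, 1].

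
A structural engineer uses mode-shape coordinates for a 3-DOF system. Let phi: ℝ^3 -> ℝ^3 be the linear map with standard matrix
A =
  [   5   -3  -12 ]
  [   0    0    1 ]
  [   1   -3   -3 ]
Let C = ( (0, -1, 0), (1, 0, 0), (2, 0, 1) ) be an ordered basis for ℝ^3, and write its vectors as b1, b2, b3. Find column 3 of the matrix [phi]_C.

(-1, 0, -1)

Column 3 of [phi]_C is the C-coordinate vector of phi(b3).
In standard coordinates phi(b3) = A b3 = (-2, 1, -1).
Converting to C: (-2, 1, -1) = -b1 + 0·b2 - b3, so the coordinate vector is (-1, 0, -1).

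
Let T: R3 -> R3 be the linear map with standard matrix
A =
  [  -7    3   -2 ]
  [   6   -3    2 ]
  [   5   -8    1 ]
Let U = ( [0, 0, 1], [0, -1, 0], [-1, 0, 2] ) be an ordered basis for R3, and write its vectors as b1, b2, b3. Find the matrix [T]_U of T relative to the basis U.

[[-3, 2, 3], [-2, -3, 2], [2, 3, -3]]

Let P have columns b1, ..., b3. Then [T]_U = P^(-1) A P.
Here det P = -1, so P^(-1) is integer; computing A P first and then P^(-1)(A P) gives [[-3, 2, 3], [-2, -3, 2], [2, 3, -3]].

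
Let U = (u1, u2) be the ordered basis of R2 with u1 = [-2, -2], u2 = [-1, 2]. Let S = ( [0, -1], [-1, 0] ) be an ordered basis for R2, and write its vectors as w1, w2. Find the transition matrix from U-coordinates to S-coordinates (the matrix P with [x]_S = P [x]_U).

[[2, -2], [2, 1]]

Let M have columns uj and N have columns wj. Then for every x, N [x]_S = x = M [x]_U, so P = N^(-1) M.
Since det N = -1, N^(-1) has integer entries; multiplying gives P = [[2, -2], [2, 1]].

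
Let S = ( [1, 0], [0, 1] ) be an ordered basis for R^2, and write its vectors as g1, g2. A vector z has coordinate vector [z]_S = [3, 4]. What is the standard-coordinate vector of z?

z = M [z]_S, where M has columns g1, g2.
Carrying out the matrix-vector product, z = [3, 4].

[3, 4]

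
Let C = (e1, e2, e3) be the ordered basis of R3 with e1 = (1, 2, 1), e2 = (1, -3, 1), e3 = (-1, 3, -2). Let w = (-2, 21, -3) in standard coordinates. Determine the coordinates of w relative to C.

Write w = c_1 e1 + ... + c_3 e3 and solve for the c_i.
Row-reducing the augmented matrix [M | w] gives c = (3, -4, 1).
Check: 3e1 - 4e2 + e3 = (-2, 21, -3).

(3, -4, 1)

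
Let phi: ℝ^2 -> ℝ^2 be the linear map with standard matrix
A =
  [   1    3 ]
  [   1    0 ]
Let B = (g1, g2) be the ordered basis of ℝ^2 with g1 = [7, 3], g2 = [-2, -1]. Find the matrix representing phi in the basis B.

The j-th column of [phi]_B is [phi(gj)]_B.
phi(g1) = A g1 = [16, 7] = 2g1 - g2, so column 1 is [2, -1].
Repeating for g2 and assembling the columns gives [[2, -1], [-1, -1]].

[[2, -1], [-1, -1]]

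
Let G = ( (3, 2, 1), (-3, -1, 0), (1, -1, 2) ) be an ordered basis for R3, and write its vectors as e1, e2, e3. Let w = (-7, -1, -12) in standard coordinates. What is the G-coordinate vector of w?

(-4, -3, -4)

Write w = c_1 e1 + ... + c_3 e3 and solve for the c_i.
Row-reducing the augmented matrix [M | w] gives c = (-4, -3, -4).
Check: -4e1 - 3e2 - 4e3 = (-7, -1, -12).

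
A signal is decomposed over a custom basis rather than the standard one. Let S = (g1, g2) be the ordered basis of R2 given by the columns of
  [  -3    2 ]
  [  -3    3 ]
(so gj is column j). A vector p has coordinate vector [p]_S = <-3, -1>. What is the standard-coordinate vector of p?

p = M [p]_S, where M has columns g1, g2.
Carrying out the matrix-vector product, p = <7, 6>.

<7, 6>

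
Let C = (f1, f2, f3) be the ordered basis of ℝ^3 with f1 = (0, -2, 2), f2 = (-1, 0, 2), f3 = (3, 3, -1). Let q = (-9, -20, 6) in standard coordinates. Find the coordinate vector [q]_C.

(4, -3, -4)

[q]_C is the unique c with M c = q, where M has columns f1, ..., f3.
Solving this 3x3 system gives c = (4, -3, -4).
Check: 4f1 - 3f2 - 4f3 = (-9, -20, 6).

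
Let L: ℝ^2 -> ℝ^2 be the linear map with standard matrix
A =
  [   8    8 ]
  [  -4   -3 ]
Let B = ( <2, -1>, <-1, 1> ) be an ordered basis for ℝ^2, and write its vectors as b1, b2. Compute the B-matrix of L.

[[3, 1], [-2, 2]]

With P the matrix whose columns are b1, b2, [L]_B = P^(-1) A P.
Column by column: L(b1) = A b1 = <8, -5>; its B-coordinates <3, -2> give column 1.
Continuing for each basis vector yields [L]_B = [[3, 1], [-2, 2]].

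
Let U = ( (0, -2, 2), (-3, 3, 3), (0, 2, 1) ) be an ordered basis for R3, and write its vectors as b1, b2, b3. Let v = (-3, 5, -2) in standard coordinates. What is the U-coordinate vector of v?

We seek scalars with c_1 b1 + ... + c_3 b3 = v; equivalently solve M c = v where the columns of M are b1, ..., b3.
Gaussian elimination on [M | v] yields c = (-2, 1, -1).
Check: -2b1 + b2 - b3 = (-3, 5, -2).

(-2, 1, -1)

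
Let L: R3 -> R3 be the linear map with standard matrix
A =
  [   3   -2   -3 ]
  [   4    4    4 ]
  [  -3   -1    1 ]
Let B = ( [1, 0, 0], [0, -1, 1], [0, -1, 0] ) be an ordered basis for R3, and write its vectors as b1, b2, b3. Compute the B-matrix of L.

[[3, -1, 2], [-3, 2, 1], [-1, -2, 3]]

Let P have columns b1, ..., b3. Then [L]_B = P^(-1) A P.
Here det P = 1, so P^(-1) is integer; computing A P first and then P^(-1)(A P) gives [[3, -1, 2], [-3, 2, 1], [-1, -2, 3]].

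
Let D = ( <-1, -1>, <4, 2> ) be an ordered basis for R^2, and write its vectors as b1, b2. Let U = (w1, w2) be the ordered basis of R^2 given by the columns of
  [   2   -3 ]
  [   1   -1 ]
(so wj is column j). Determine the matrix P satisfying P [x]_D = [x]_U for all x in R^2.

[[-2, 2], [-1, 0]]

Let M have columns bj and N have columns wj. Then for every x, N [x]_U = x = M [x]_D, so P = N^(-1) M.
Since det N = 1, N^(-1) has integer entries; multiplying gives P = [[-2, 2], [-1, 0]].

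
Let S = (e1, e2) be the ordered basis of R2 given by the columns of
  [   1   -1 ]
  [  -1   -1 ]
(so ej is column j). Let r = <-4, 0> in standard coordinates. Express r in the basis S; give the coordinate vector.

Write r = c_1 e1 + c_2 e2 and solve for the c_i.
System: c_1 - c_2 = -4, -c_1 - c_2 = 0; solving gives c_1 = -2, c_2 = 2.
Check: -2e1 + 2e2 = <-4, 0>.

<-2, 2>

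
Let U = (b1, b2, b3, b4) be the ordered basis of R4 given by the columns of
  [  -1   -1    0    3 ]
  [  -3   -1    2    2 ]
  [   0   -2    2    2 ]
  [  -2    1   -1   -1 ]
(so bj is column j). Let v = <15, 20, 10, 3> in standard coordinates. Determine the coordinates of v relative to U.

We seek scalars with c_1 b1 + ... + c_4 b4 = v; equivalently solve M c = v where the columns of M are b1, ..., b4.
Gaussian elimination on [M | v] yields c = (-4, -2, 0, 3).
Check: -4b1 - 2b2 + 0·b3 + 3b4 = <15, 20, 10, 3>.

<-4, -2, 0, 3>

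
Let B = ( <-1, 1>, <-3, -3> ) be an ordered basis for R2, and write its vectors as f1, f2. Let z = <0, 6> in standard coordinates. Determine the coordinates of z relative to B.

<3, -1>

[z]_B is the unique c with M c = z, where M has columns f1, f2.
System: -c_1 - 3c_2 = 0, c_1 - 3c_2 = 6; solving gives c_1 = 3, c_2 = -1.
Check: 3f1 - f2 = <0, 6>.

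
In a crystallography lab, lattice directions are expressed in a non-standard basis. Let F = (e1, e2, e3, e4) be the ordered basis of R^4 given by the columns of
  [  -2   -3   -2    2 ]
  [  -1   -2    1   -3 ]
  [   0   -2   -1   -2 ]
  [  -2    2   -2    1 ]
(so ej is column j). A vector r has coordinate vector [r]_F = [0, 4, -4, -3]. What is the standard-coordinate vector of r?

[-10, -3, 2, 13]

r = M [r]_F, where M has columns e1, ..., e4.
Carrying out the matrix-vector product, r = [-10, -3, 2, 13].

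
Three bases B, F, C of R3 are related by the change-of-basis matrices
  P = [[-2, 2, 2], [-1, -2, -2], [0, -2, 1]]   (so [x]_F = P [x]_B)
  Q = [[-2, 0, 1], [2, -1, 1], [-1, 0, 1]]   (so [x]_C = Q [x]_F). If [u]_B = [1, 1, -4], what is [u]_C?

Composing the changes, [u]_C = Q P [u]_B.
Q P = [[4, -6, -3], [-3, 4, 7], [2, -4, -1]]; applying this to [1, 1, -4] gives [10, -27, 2].

[10, -27, 2]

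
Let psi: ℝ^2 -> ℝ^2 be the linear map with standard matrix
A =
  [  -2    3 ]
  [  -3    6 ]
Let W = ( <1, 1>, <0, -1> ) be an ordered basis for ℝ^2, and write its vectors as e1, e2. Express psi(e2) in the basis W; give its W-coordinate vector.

<-3, 3>

Compute psi(e2) = A e2 = <-3, -6> in standard coordinates.
Then write this in W-coordinates: solve for y in y_1 e1 + y_2 e2 = <-3, -6>.
This gives y = <-3, 3>, which is column 2 of [psi]_W.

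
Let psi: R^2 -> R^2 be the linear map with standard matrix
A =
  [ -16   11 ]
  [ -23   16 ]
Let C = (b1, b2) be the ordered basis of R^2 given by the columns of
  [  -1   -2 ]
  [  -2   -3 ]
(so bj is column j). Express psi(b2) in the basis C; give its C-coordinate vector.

Compute psi(b2) = A b2 = <-1, -2> in standard coordinates.
Then write this in C-coordinates: solve for y in y_1 b1 + y_2 b2 = <-1, -2>.
This gives y = <1, 0>, which is column 2 of [psi]_C.

<1, 0>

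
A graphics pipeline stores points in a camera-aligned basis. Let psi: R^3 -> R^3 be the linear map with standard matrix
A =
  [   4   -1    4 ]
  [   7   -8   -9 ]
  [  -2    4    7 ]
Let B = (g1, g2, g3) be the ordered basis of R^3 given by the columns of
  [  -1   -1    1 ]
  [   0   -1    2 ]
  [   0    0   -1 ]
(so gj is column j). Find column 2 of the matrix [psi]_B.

[2, 3, 2]

Compute psi(g2) = A g2 = [-3, 1, -2] in standard coordinates.
Then write this in B-coordinates: solve for y in y_1 g1 + ... + y_3 g3 = [-3, 1, -2].
This gives y = [2, 3, 2], which is column 2 of [psi]_B.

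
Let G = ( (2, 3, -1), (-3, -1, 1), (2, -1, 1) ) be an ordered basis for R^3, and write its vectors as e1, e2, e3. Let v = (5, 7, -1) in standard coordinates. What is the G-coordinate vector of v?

We seek scalars with c_1 e1 + ... + c_3 e3 = v; equivalently solve M c = v where the columns of M are e1, ..., e3.
Row-reducing the augmented matrix [M | v] gives c = (3, 1, 1).
Check: 3e1 + e2 + e3 = (5, 7, -1).

(3, 1, 1)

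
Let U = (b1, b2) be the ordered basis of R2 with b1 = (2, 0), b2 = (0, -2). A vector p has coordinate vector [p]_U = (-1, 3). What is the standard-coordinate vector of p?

The coordinates say p = -b1 + 3b2; adding the scaled basis vectors gives (-2, -6).

(-2, -6)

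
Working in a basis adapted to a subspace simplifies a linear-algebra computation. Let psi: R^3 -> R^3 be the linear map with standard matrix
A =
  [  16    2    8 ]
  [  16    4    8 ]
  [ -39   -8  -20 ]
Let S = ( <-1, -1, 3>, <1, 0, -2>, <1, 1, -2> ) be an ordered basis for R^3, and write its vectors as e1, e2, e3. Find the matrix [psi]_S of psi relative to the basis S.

[[-1, 1, -3], [2, 0, -2], [3, 1, 1]]

Let P have columns e1, ..., e3. Then [psi]_S = P^(-1) A P.
Here det P = 1, so P^(-1) is integer; computing A P first and then P^(-1)(A P) gives [[-1, 1, -3], [2, 0, -2], [3, 1, 1]].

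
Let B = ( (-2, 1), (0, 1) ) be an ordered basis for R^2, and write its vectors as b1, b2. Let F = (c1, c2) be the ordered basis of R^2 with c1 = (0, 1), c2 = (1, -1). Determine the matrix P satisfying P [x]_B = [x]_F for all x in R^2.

Take x = bj: its B-coordinates are the j-th standard unit vector, so P e_j — column j of P — equals [bj]_F.
b1 = -c1 - 2c2, giving column 1 = (-1, -2); repeating for each j gives P = [[-1, 1], [-2, 0]].

[[-1, 1], [-2, 0]]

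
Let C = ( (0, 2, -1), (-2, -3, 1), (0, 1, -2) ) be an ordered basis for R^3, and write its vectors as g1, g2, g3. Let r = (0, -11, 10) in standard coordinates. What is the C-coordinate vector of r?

[r]_C is the unique c with M c = r, where M has columns g1, ..., g3.
Solving this 3x3 system gives c = (-4, 0, -3).
Check: -4g1 + 0·g2 - 3g3 = (0, -11, 10).

(-4, 0, -3)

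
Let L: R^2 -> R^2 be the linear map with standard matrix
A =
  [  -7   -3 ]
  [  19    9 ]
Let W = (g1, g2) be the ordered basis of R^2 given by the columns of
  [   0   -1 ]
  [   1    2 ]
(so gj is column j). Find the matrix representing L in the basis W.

[[3, 1], [3, -1]]

The j-th column of [L]_W is [L(gj)]_W.
L(g1) = A g1 = [-3, 9] = 3g1 + 3g2, so column 1 is [3, 3].
Repeating for g2 and assembling the columns gives [[3, 1], [3, -1]].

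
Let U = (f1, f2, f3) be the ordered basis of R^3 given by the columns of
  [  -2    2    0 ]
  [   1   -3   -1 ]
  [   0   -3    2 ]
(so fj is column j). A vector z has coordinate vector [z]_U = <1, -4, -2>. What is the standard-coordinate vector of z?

The coordinates say z = f1 - 4f2 - 2f3; adding the scaled basis vectors gives <-10, 15, 8>.

<-10, 15, 8>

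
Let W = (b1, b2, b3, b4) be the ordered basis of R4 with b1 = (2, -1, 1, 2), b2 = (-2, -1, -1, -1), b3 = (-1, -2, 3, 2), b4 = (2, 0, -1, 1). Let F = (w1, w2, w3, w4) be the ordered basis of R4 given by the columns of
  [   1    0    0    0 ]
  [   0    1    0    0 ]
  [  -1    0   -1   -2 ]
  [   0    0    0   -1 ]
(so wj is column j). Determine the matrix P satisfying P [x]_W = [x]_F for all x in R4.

Column j of P is [bj]_F, since P maps W-coordinates to F-coordinates.
Expressing b1 in F: b1 = 2w1 - w2 + w3 - 2w4, so column 1 of P is (2, -1, 1, -2).
Doing the same for each bj gives P = [[2, -2, -1, 2], [-1, -1, -2, 0], [1, 1, 2, 1], [-2, 1, -2, -1]].

[[2, -2, -1, 2], [-1, -1, -2, 0], [1, 1, 2, 1], [-2, 1, -2, -1]]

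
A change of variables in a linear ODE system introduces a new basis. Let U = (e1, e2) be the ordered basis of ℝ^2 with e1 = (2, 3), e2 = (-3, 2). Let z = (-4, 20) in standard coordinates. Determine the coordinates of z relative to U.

(4, 4)

We seek scalars with c_1 e1 + c_2 e2 = z; equivalently solve M c = z where the columns of M are e1, e2.
System: 2c_1 - 3c_2 = -4, 3c_1 + 2c_2 = 20; solving gives c_1 = 4, c_2 = 4.
Check: 4e1 + 4e2 = (-4, 20).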